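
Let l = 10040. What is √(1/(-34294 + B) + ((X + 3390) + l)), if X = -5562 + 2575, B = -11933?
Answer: 4*√1394751105195/46227 ≈ 102.19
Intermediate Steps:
X = -2987
√(1/(-34294 + B) + ((X + 3390) + l)) = √(1/(-34294 - 11933) + ((-2987 + 3390) + 10040)) = √(1/(-46227) + (403 + 10040)) = √(-1/46227 + 10443) = √(482748560/46227) = 4*√1394751105195/46227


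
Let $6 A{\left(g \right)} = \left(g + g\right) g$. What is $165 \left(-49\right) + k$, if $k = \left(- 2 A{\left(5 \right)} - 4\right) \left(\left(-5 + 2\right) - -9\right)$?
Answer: $-8209$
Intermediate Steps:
$A{\left(g \right)} = \frac{g^{2}}{3}$ ($A{\left(g \right)} = \frac{\left(g + g\right) g}{6} = \frac{2 g g}{6} = \frac{2 g^{2}}{6} = \frac{g^{2}}{3}$)
$k = -124$ ($k = \left(- 2 \frac{5^{2}}{3} - 4\right) \left(\left(-5 + 2\right) - -9\right) = \left(- 2 \cdot \frac{1}{3} \cdot 25 - 4\right) \left(-3 + 9\right) = \left(\left(-2\right) \frac{25}{3} - 4\right) 6 = \left(- \frac{50}{3} - 4\right) 6 = \left(- \frac{62}{3}\right) 6 = -124$)
$165 \left(-49\right) + k = 165 \left(-49\right) - 124 = -8085 - 124 = -8209$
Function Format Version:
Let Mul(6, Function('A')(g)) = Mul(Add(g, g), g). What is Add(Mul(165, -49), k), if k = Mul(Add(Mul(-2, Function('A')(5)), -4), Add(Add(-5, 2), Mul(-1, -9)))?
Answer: -8209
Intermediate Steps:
Function('A')(g) = Mul(Rational(1, 3), Pow(g, 2)) (Function('A')(g) = Mul(Rational(1, 6), Mul(Add(g, g), g)) = Mul(Rational(1, 6), Mul(Mul(2, g), g)) = Mul(Rational(1, 6), Mul(2, Pow(g, 2))) = Mul(Rational(1, 3), Pow(g, 2)))
k = -124 (k = Mul(Add(Mul(-2, Mul(Rational(1, 3), Pow(5, 2))), -4), Add(Add(-5, 2), Mul(-1, -9))) = Mul(Add(Mul(-2, Mul(Rational(1, 3), 25)), -4), Add(-3, 9)) = Mul(Add(Mul(-2, Rational(25, 3)), -4), 6) = Mul(Add(Rational(-50, 3), -4), 6) = Mul(Rational(-62, 3), 6) = -124)
Add(Mul(165, -49), k) = Add(Mul(165, -49), -124) = Add(-8085, -124) = -8209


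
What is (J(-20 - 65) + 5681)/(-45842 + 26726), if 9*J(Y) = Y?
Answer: -12761/43011 ≈ -0.29669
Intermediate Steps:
J(Y) = Y/9
(J(-20 - 65) + 5681)/(-45842 + 26726) = ((-20 - 65)/9 + 5681)/(-45842 + 26726) = ((1/9)*(-85) + 5681)/(-19116) = (-85/9 + 5681)*(-1/19116) = (51044/9)*(-1/19116) = -12761/43011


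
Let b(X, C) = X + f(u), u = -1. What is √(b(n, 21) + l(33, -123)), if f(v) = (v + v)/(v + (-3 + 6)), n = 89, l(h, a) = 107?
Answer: √195 ≈ 13.964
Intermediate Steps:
f(v) = 2*v/(3 + v) (f(v) = (2*v)/(v + 3) = (2*v)/(3 + v) = 2*v/(3 + v))
b(X, C) = -1 + X (b(X, C) = X + 2*(-1)/(3 - 1) = X + 2*(-1)/2 = X + 2*(-1)*(½) = X - 1 = -1 + X)
√(b(n, 21) + l(33, -123)) = √((-1 + 89) + 107) = √(88 + 107) = √195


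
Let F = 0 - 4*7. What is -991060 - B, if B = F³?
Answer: -969108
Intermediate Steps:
F = -28 (F = 0 - 28 = -28)
B = -21952 (B = (-28)³ = -21952)
-991060 - B = -991060 - 1*(-21952) = -991060 + 21952 = -969108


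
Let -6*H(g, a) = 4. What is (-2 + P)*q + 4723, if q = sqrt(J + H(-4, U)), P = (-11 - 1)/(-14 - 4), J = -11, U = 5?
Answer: 4723 - 4*I*sqrt(105)/9 ≈ 4723.0 - 4.5542*I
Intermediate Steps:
H(g, a) = -2/3 (H(g, a) = -1/6*4 = -2/3)
P = 2/3 (P = -12/(-18) = -12*(-1/18) = 2/3 ≈ 0.66667)
q = I*sqrt(105)/3 (q = sqrt(-11 - 2/3) = sqrt(-35/3) = I*sqrt(105)/3 ≈ 3.4156*I)
(-2 + P)*q + 4723 = (-2 + 2/3)*(I*sqrt(105)/3) + 4723 = -4*I*sqrt(105)/9 + 4723 = 4723 - 4*I*sqrt(105)/9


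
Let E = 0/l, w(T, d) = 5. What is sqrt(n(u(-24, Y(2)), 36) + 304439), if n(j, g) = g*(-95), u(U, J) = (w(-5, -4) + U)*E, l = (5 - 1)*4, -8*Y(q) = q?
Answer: sqrt(301019) ≈ 548.65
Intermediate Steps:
Y(q) = -q/8
l = 16 (l = 4*4 = 16)
E = 0 (E = 0/16 = 0*(1/16) = 0)
u(U, J) = 0 (u(U, J) = (5 + U)*0 = 0)
n(j, g) = -95*g
sqrt(n(u(-24, Y(2)), 36) + 304439) = sqrt(-95*36 + 304439) = sqrt(-3420 + 304439) = sqrt(301019)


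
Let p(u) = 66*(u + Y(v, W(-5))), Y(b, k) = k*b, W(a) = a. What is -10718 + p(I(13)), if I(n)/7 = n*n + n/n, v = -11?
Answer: 71452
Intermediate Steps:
Y(b, k) = b*k
I(n) = 7 + 7*n² (I(n) = 7*(n*n + n/n) = 7*(n² + 1) = 7*(1 + n²) = 7 + 7*n²)
p(u) = 3630 + 66*u (p(u) = 66*(u - 11*(-5)) = 66*(u + 55) = 66*(55 + u) = 3630 + 66*u)
-10718 + p(I(13)) = -10718 + (3630 + 66*(7 + 7*13²)) = -10718 + (3630 + 66*(7 + 7*169)) = -10718 + (3630 + 66*(7 + 1183)) = -10718 + (3630 + 66*1190) = -10718 + (3630 + 78540) = -10718 + 82170 = 71452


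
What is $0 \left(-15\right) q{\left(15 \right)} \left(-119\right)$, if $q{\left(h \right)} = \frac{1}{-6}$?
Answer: $0$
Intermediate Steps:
$q{\left(h \right)} = - \frac{1}{6}$
$0 \left(-15\right) q{\left(15 \right)} \left(-119\right) = 0 \left(-15\right) \left(- \frac{1}{6}\right) \left(-119\right) = 0 \left(- \frac{1}{6}\right) \left(-119\right) = 0 \left(-119\right) = 0$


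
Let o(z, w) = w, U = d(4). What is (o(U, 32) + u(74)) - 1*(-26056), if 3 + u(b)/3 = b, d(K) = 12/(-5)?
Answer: 26301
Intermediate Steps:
d(K) = -12/5 (d(K) = 12*(-⅕) = -12/5)
u(b) = -9 + 3*b
U = -12/5 ≈ -2.4000
(o(U, 32) + u(74)) - 1*(-26056) = (32 + (-9 + 3*74)) - 1*(-26056) = (32 + (-9 + 222)) + 26056 = (32 + 213) + 26056 = 245 + 26056 = 26301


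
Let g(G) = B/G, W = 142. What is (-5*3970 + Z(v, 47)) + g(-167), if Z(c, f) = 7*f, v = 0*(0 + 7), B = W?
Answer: -3260149/167 ≈ -19522.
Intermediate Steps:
B = 142
v = 0 (v = 0*7 = 0)
g(G) = 142/G
(-5*3970 + Z(v, 47)) + g(-167) = (-5*3970 + 7*47) + 142/(-167) = (-19850 + 329) + 142*(-1/167) = -19521 - 142/167 = -3260149/167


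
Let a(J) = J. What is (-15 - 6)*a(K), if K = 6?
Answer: -126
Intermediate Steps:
(-15 - 6)*a(K) = (-15 - 6)*6 = -21*6 = -126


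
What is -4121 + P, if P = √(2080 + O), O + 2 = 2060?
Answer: -4121 + √4138 ≈ -4056.7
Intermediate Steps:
O = 2058 (O = -2 + 2060 = 2058)
P = √4138 (P = √(2080 + 2058) = √4138 ≈ 64.327)
-4121 + P = -4121 + √4138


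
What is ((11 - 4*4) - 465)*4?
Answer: -1880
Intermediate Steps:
((11 - 4*4) - 465)*4 = ((11 - 16) - 465)*4 = (-5 - 465)*4 = -470*4 = -1880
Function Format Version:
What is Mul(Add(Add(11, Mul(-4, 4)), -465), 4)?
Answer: -1880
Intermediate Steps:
Mul(Add(Add(11, Mul(-4, 4)), -465), 4) = Mul(Add(Add(11, -16), -465), 4) = Mul(Add(-5, -465), 4) = Mul(-470, 4) = -1880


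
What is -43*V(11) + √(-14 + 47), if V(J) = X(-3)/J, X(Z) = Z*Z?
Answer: -387/11 + √33 ≈ -29.437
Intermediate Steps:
X(Z) = Z²
V(J) = 9/J (V(J) = (-3)²/J = 9/J)
-43*V(11) + √(-14 + 47) = -387/11 + √(-14 + 47) = -387/11 + √33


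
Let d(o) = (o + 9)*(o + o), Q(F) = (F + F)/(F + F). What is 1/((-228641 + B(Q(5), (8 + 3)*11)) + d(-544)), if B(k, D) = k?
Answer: 1/353440 ≈ 2.8293e-6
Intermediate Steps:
Q(F) = 1 (Q(F) = (2*F)/((2*F)) = (2*F)*(1/(2*F)) = 1)
d(o) = 2*o*(9 + o) (d(o) = (9 + o)*(2*o) = 2*o*(9 + o))
1/((-228641 + B(Q(5), (8 + 3)*11)) + d(-544)) = 1/((-228641 + 1) + 2*(-544)*(9 - 544)) = 1/(-228640 + 2*(-544)*(-535)) = 1/(-228640 + 582080) = 1/353440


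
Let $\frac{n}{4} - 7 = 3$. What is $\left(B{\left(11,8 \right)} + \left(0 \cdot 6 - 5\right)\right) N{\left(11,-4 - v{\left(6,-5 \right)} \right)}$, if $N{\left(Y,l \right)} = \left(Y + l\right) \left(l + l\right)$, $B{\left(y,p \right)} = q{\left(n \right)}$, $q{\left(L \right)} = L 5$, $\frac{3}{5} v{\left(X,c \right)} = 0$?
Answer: $-10920$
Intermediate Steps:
$v{\left(X,c \right)} = 0$ ($v{\left(X,c \right)} = \frac{5}{3} \cdot 0 = 0$)
$n = 40$ ($n = 28 + 4 \cdot 3 = 28 + 12 = 40$)
$q{\left(L \right)} = 5 L$
$B{\left(y,p \right)} = 200$ ($B{\left(y,p \right)} = 5 \cdot 40 = 200$)
$N{\left(Y,l \right)} = 2 l \left(Y + l\right)$ ($N{\left(Y,l \right)} = \left(Y + l\right) 2 l = 2 l \left(Y + l\right)$)
$\left(B{\left(11,8 \right)} + \left(0 \cdot 6 - 5\right)\right) N{\left(11,-4 - v{\left(6,-5 \right)} \right)} = \left(200 + \left(0 \cdot 6 - 5\right)\right) 2 \left(-4 - 0\right) \left(11 - 4\right) = \left(200 + \left(0 - 5\right)\right) 2 \left(-4 + 0\right) \left(11 + \left(-4 + 0\right)\right) = \left(200 - 5\right) 2 \left(-4\right) \left(11 - 4\right) = 195 \cdot 2 \left(-4\right) 7 = 195 \left(-56\right) = -10920$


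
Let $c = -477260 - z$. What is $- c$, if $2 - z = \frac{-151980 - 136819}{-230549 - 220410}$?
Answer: $\frac{215225305459}{450959} \approx 4.7726 \cdot 10^{5}$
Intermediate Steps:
$z = \frac{613119}{450959}$ ($z = 2 - \frac{-151980 - 136819}{-230549 - 220410} = 2 - - \frac{288799}{-450959} = 2 - \left(-288799\right) \left(- \frac{1}{450959}\right) = 2 - \frac{288799}{450959} = \frac{613119}{450959} \approx 1.3596$)
$c = - \frac{215225305459}{450959}$ ($c = -477260 - \frac{613119}{450959} = - \frac{215225305459}{450959} \approx -4.7726 \cdot 10^{5}$)
$- c = \left(-1\right) \left(- \frac{215225305459}{450959}\right) = \frac{215225305459}{450959}$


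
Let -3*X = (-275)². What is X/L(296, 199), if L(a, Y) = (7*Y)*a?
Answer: -75625/1236984 ≈ -0.061137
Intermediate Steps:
L(a, Y) = 7*Y*a
X = -75625/3 (X = -⅓*(-275)² = -⅓*75625 = -75625/3 ≈ -25208.)
X/L(296, 199) = -75625/(3*(7*199*296)) = -75625/3/412328 = -75625/3*1/412328 = -75625/1236984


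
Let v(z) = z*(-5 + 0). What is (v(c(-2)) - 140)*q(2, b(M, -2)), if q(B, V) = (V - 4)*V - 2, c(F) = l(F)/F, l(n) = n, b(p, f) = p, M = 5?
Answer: -435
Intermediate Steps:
c(F) = 1 (c(F) = F/F = 1)
q(B, V) = -2 + V*(-4 + V) (q(B, V) = (-4 + V)*V - 2 = V*(-4 + V) - 2 = -2 + V*(-4 + V))
v(z) = -5*z (v(z) = z*(-5) = -5*z)
(v(c(-2)) - 140)*q(2, b(M, -2)) = (-5*1 - 140)*(-2 + 5² - 4*5) = (-5 - 140)*(-2 + 25 - 20) = -145*3 = -435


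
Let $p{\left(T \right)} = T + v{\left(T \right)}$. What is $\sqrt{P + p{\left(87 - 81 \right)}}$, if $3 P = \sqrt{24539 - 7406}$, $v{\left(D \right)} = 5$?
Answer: $\frac{\sqrt{99 + 3 \sqrt{17133}}}{3} \approx 7.3913$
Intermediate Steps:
$p{\left(T \right)} = 5 + T$ ($p{\left(T \right)} = T + 5 = 5 + T$)
$P = \frac{\sqrt{17133}}{3}$ ($P = \frac{\sqrt{24539 - 7406}}{3} = \frac{\sqrt{17133}}{3} \approx 43.631$)
$\sqrt{P + p{\left(87 - 81 \right)}} = \sqrt{\frac{\sqrt{17133}}{3} + \left(5 + \left(87 - 81\right)\right)} = \sqrt{\frac{\sqrt{17133}}{3} + \left(5 + 6\right)} = \sqrt{\frac{\sqrt{17133}}{3} + 11} = \sqrt{11 + \frac{\sqrt{17133}}{3}}$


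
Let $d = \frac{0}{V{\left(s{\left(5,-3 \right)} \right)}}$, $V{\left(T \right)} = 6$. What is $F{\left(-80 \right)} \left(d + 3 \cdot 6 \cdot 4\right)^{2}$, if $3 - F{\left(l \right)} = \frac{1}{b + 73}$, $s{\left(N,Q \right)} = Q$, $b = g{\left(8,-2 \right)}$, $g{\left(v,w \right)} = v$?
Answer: $15488$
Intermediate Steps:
$b = 8$
$F{\left(l \right)} = \frac{242}{81}$ ($F{\left(l \right)} = 3 - \frac{1}{8 + 73} = 3 - \frac{1}{81} = \frac{242}{81}$)
$d = 0$ ($d = \frac{0}{6} = 0 \cdot \frac{1}{6} = 0$)
$F{\left(-80 \right)} \left(d + 3 \cdot 6 \cdot 4\right)^{2} = \frac{242 \left(0 + 3 \cdot 6 \cdot 4\right)^{2}}{81} = \frac{242 \left(0 + 18 \cdot 4\right)^{2}}{81} = \frac{242 \left(0 + 72\right)^{2}}{81} = \frac{242 \cdot 72^{2}}{81} = \frac{242}{81} \cdot 5184 = 15488$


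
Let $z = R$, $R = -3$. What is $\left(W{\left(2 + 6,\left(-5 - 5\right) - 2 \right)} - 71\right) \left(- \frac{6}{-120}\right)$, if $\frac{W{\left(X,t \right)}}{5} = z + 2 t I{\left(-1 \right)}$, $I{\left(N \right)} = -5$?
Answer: $\frac{257}{10} \approx 25.7$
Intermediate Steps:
$z = -3$
$W{\left(X,t \right)} = -15 - 50 t$ ($W{\left(X,t \right)} = 5 \left(-3 + 2 t \left(-5\right)\right) = 5 \left(-3 - 10 t\right) = -15 - 50 t$)
$\left(W{\left(2 + 6,\left(-5 - 5\right) - 2 \right)} - 71\right) \left(- \frac{6}{-120}\right) = \left(\left(-15 - 50 \left(\left(-5 - 5\right) - 2\right)\right) - 71\right) \left(- \frac{6}{-120}\right) = \left(\left(-15 - 50 \left(-10 - 2\right)\right) - 71\right) \left(\left(-6\right) \left(- \frac{1}{120}\right)\right) = \left(\left(-15 - -600\right) - 71\right) \frac{1}{20} = \left(\left(-15 + 600\right) - 71\right) \frac{1}{20} = \left(585 - 71\right) \frac{1}{20} = 514 \cdot \frac{1}{20} = \frac{257}{10}$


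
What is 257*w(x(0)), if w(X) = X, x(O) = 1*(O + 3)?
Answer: 771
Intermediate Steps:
x(O) = 3 + O (x(O) = 1*(3 + O) = 3 + O)
257*w(x(0)) = 257*(3 + 0) = 257*3 = 771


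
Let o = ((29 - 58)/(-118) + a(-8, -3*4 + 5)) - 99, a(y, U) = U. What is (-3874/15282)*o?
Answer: 24171823/901638 ≈ 26.809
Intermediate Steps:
o = -12479/118 (o = ((29 - 58)/(-118) + (-3*4 + 5)) - 99 = (-29*(-1/118) + (-12 + 5)) - 99 = (29/118 - 7) - 99 = -797/118 - 99 = -12479/118 ≈ -105.75)
(-3874/15282)*o = -3874/15282*(-12479/118) = -3874*1/15282*(-12479/118) = -1937/7641*(-12479/118) = 24171823/901638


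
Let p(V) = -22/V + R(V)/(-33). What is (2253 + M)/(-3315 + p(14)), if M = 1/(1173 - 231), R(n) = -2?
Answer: -163419179/240559796 ≈ -0.67933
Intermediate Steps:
M = 1/942 ≈ 0.0010616
p(V) = 2/33 - 22/V (p(V) = -22/V - 2/(-33) = -22/V - 2*(-1/33) = -22/V + 2/33 = 2/33 - 22/V)
(2253 + M)/(-3315 + p(14)) = (2253 + 1/942)/(-3315 + (2/33 - 22/14)) = 2122327/(942*(-3315 + (2/33 - 22*1/14))) = 2122327/(942*(-3315 + (2/33 - 11/7))) = 2122327/(942*(-3315 - 349/231)) = 2122327/(942*(-766114/231)) = (2122327/942)*(-231/766114) = -163419179/240559796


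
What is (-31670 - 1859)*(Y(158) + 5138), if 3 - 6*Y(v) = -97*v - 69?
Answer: -774955777/3 ≈ -2.5832e+8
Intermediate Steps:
Y(v) = 12 + 97*v/6 (Y(v) = 1/2 - (-97*v - 69)/6 = 1/2 - (-69 - 97*v)/6 = 1/2 + (23/2 + 97*v/6) = 12 + 97*v/6)
(-31670 - 1859)*(Y(158) + 5138) = (-31670 - 1859)*((12 + (97/6)*158) + 5138) = -33529*((12 + 7663/3) + 5138) = -33529*(7699/3 + 5138) = -33529*23113/3 = -774955777/3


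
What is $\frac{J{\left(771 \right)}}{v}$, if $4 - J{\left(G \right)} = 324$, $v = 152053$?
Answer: $- \frac{320}{152053} \approx -0.0021045$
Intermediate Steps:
$J{\left(G \right)} = -320$ ($J{\left(G \right)} = 4 - 324 = -320$)
$\frac{J{\left(771 \right)}}{v} = - \frac{320}{152053}$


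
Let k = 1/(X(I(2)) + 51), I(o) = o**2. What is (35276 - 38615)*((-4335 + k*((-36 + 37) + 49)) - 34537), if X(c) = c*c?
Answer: 8696004786/67 ≈ 1.2979e+8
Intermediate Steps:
X(c) = c**2
k = 1/67 (k = 1/((2**2)**2 + 51) = 1/(4**2 + 51) = 1/(16 + 51) = 1/67 ≈ 0.014925)
(35276 - 38615)*((-4335 + k*((-36 + 37) + 49)) - 34537) = (35276 - 38615)*((-4335 + ((-36 + 37) + 49)/67) - 34537) = -3339*((-4335 + (1 + 49)/67) - 34537) = -3339*((-4335 + (1/67)*50) - 34537) = -3339*((-4335 + 50/67) - 34537) = -3339*(-290395/67 - 34537) = -3339*(-2604374/67) = 8696004786/67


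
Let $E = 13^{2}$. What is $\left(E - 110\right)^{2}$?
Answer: $3481$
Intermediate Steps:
$E = 169$
$\left(E - 110\right)^{2} = \left(169 - 110\right)^{2} = 59^{2} = 3481$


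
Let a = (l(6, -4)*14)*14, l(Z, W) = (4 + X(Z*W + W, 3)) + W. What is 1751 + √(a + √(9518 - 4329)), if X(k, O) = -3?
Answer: 1751 + √(-588 + √5189) ≈ 1751.0 + 22.715*I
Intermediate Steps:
l(Z, W) = 1 + W (l(Z, W) = (4 - 3) + W = 1 + W)
a = -588 (a = ((1 - 4)*14)*14 = -3*14*14 = -42*14 = -588)
1751 + √(a + √(9518 - 4329)) = 1751 + √(-588 + √(9518 - 4329)) = 1751 + √(-588 + √5189)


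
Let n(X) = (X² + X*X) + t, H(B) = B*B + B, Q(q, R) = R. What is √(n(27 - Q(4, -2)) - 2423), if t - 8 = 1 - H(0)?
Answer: 2*I*√183 ≈ 27.056*I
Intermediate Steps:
H(B) = B + B² (H(B) = B² + B = B + B²)
t = 9 (t = 8 + (1 - 0*(1 + 0)) = 8 + (1 - 0) = 8 + (1 - 1*0) = 8 + (1 + 0) = 8 + 1 = 9)
n(X) = 9 + 2*X² (n(X) = (X² + X*X) + 9 = (X² + X²) + 9 = 2*X² + 9 = 9 + 2*X²)
√(n(27 - Q(4, -2)) - 2423) = √((9 + 2*(27 - 1*(-2))²) - 2423) = √((9 + 2*(27 + 2)²) - 2423) = √((9 + 2*29²) - 2423) = √((9 + 2*841) - 2423) = √((9 + 1682) - 2423) = √(1691 - 2423) = √(-732) = 2*I*√183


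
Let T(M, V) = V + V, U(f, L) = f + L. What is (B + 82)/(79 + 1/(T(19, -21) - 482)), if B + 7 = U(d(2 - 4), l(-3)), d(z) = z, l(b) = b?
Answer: 7336/8279 ≈ 0.88610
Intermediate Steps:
U(f, L) = L + f
T(M, V) = 2*V
B = -12 (B = -7 + (-3 + (2 - 4)) = -7 + (-3 - 2) = -7 - 5 = -12)
(B + 82)/(79 + 1/(T(19, -21) - 482)) = (-12 + 82)/(79 + 1/(2*(-21) - 482)) = 70/(79 + 1/(-42 - 482)) = 70/(79 + 1/(-524)) = 70/(79 - 1/524) = 70/(41395/524) = 70*(524/41395) = 7336/8279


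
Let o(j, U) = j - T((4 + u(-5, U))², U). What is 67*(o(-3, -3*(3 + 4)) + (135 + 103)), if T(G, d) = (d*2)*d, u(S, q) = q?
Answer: -43349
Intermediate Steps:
T(G, d) = 2*d² (T(G, d) = (2*d)*d = 2*d²)
o(j, U) = j - 2*U²
67*(o(-3, -3*(3 + 4)) + (135 + 103)) = 67*((-3 - 2*9*(3 + 4)²) + (135 + 103)) = 67*((-3 - 2*(-3*7)²) + 238) = 67*((-3 - 2*(-21)²) + 238) = 67*((-3 - 2*441) + 238) = 67*((-3 - 882) + 238) = 67*(-885 + 238) = 67*(-647) = -43349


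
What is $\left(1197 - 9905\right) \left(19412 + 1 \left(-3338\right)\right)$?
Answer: $-139972392$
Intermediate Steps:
$\left(1197 - 9905\right) \left(19412 + 1 \left(-3338\right)\right) = - 8708 \left(19412 - 3338\right) = \left(-8708\right) 16074 = -139972392$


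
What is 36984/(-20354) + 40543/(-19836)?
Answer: -779413423/201870972 ≈ -3.8609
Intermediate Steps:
36984/(-20354) + 40543/(-19836) = 36984*(-1/20354) + 40543*(-1/19836) = -18492/10177 - 40543/19836 = -779413423/201870972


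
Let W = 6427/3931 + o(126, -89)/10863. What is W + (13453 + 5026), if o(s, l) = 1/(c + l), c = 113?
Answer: 18940042695643/1024858872 ≈ 18481.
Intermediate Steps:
o(s, l) = 1/(113 + l)
W = 1675599955/1024858872 (W = 6427/3931 + 1/((113 - 89)*10863) = 6427*(1/3931) + (1/10863)/24 = 6427/3931 + (1/24)*(1/10863) = 6427/3931 + 1/260712 = 1675599955/1024858872 ≈ 1.6350)
W + (13453 + 5026) = 1675599955/1024858872 + (13453 + 5026) = 1675599955/1024858872 + 18479 = 18940042695643/1024858872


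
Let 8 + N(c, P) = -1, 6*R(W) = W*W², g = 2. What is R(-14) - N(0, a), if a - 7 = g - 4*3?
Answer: -1345/3 ≈ -448.33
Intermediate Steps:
a = -3 (a = 7 + (2 - 4*3) = 7 + (2 - 12) = 7 - 10 = -3)
R(W) = W³/6 (R(W) = (W*W²)/6 = W³/6)
N(c, P) = -9 (N(c, P) = -8 - 1 = -9)
R(-14) - N(0, a) = (⅙)*(-14)³ - 1*(-9) = (⅙)*(-2744) + 9 = -1372/3 + 9 = -1345/3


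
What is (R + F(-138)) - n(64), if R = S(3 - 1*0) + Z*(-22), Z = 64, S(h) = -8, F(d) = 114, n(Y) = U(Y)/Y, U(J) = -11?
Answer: -83317/64 ≈ -1301.8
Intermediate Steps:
n(Y) = -11/Y
R = -1416 (R = -8 + 64*(-22) = -8 - 1408 = -1416)
(R + F(-138)) - n(64) = (-1416 + 114) - (-11)/64 = -1302 - (-11)/64 = -1302 - 1*(-11/64) = -1302 + 11/64 = -83317/64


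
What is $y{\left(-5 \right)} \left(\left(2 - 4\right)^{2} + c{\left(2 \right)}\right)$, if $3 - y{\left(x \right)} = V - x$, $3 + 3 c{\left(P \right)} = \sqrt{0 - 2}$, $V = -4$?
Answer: $6 + \frac{2 i \sqrt{2}}{3} \approx 6.0 + 0.94281 i$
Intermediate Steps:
$c{\left(P \right)} = -1 + \frac{i \sqrt{2}}{3}$ ($c{\left(P \right)} = -1 + \frac{\sqrt{0 - 2}}{3} = -1 + \frac{\sqrt{-2}}{3} = -1 + \frac{i \sqrt{2}}{3}$)
$y{\left(x \right)} = 7 + x$ ($y{\left(x \right)} = 3 - \left(-4 - x\right) = 3 + \left(4 + x\right) = 7 + x$)
$y{\left(-5 \right)} \left(\left(2 - 4\right)^{2} + c{\left(2 \right)}\right) = \left(7 - 5\right) \left(\left(2 - 4\right)^{2} - \left(1 - \frac{i \sqrt{2}}{3}\right)\right) = 2 \left(\left(-2\right)^{2} - \left(1 - \frac{i \sqrt{2}}{3}\right)\right) = 2 \left(4 - \left(1 - \frac{i \sqrt{2}}{3}\right)\right) = 2 \left(3 + \frac{i \sqrt{2}}{3}\right) = 6 + \frac{2 i \sqrt{2}}{3}$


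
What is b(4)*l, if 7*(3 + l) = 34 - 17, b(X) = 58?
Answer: -232/7 ≈ -33.143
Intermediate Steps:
l = -4/7 (l = -3 + (34 - 17)/7 = -3 + (⅐)*17 = -3 + 17/7 = -4/7 ≈ -0.57143)
b(4)*l = 58*(-4/7) = -232/7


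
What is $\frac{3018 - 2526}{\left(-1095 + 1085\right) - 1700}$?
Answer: $- \frac{82}{285} \approx -0.28772$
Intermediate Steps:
$\frac{3018 - 2526}{\left(-1095 + 1085\right) - 1700} = \frac{492}{-10 - 1700} = \frac{492}{-1710} = 492 \left(- \frac{1}{1710}\right) = - \frac{82}{285}$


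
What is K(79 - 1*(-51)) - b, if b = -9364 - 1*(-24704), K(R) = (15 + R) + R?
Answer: -15065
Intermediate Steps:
K(R) = 15 + 2*R
b = 15340 (b = -9364 + 24704 = 15340)
K(79 - 1*(-51)) - b = (15 + 2*(79 - 1*(-51))) - 1*15340 = (15 + 2*(79 + 51)) - 15340 = (15 + 2*130) - 15340 = (15 + 260) - 15340 = 275 - 15340 = -15065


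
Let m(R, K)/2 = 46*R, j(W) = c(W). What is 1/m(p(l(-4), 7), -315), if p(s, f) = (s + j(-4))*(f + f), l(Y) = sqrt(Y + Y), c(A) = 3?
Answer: 3/21896 - I*sqrt(2)/10948 ≈ 0.00013701 - 0.00012918*I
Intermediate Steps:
j(W) = 3
l(Y) = sqrt(2)*sqrt(Y) (l(Y) = sqrt(2*Y) = sqrt(2)*sqrt(Y))
p(s, f) = 2*f*(3 + s) (p(s, f) = (s + 3)*(f + f) = (3 + s)*(2*f) = 2*f*(3 + s))
m(R, K) = 92*R (m(R, K) = 2*(46*R) = 92*R)
1/m(p(l(-4), 7), -315) = 1/(92*(2*7*(3 + sqrt(2)*sqrt(-4)))) = 1/(92*(2*7*(3 + sqrt(2)*(2*I)))) = 1/(92*(2*7*(3 + 2*I*sqrt(2)))) = 1/(92*(42 + 28*I*sqrt(2))) = 1/(3864 + 2576*I*sqrt(2))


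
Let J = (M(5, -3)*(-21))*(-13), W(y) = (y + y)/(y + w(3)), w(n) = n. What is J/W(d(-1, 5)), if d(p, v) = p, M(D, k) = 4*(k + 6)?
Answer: -3276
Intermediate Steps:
M(D, k) = 24 + 4*k (M(D, k) = 4*(6 + k) = 24 + 4*k)
W(y) = 2*y/(3 + y) (W(y) = (y + y)/(y + 3) = (2*y)/(3 + y) = 2*y/(3 + y))
J = 3276 (J = ((24 + 4*(-3))*(-21))*(-13) = ((24 - 12)*(-21))*(-13) = (12*(-21))*(-13) = -252*(-13) = 3276)
J/W(d(-1, 5)) = 3276/((2*(-1)/(3 - 1))) = 3276/((2*(-1)/2)) = 3276/((2*(-1)*(½))) = 3276/(-1) = 3276*(-1) = -3276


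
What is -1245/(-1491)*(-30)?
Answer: -12450/497 ≈ -25.050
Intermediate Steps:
-1245/(-1491)*(-30) = -1245*(-1/1491)*(-30) = (415/497)*(-30) = -12450/497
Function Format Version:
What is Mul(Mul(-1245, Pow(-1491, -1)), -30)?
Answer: Rational(-12450, 497) ≈ -25.050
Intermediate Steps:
Mul(Mul(-1245, Pow(-1491, -1)), -30) = Mul(Mul(-1245, Rational(-1, 1491)), -30) = Mul(Rational(415, 497), -30) = Rational(-12450, 497)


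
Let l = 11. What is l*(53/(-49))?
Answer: -583/49 ≈ -11.898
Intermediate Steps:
l*(53/(-49)) = 11*(53/(-49)) = 11*(53*(-1/49)) = 11*(-53/49) = -583/49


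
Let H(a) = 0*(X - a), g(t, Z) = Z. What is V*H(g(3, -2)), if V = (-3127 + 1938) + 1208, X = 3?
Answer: 0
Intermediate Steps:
H(a) = 0 (H(a) = 0*(3 - a) = 0)
V = 19 (V = -1189 + 1208 = 19)
V*H(g(3, -2)) = 19*0 = 0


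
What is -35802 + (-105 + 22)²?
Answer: -28913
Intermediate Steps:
-35802 + (-105 + 22)² = -35802 + (-83)² = -35802 + 6889 = -28913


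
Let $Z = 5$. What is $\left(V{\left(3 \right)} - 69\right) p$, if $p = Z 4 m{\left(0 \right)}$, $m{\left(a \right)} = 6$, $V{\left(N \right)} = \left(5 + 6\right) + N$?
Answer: $-6600$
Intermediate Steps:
$V{\left(N \right)} = 11 + N$
$p = 120$ ($p = 5 \cdot 4 \cdot 6 = 20 \cdot 6 = 120$)
$\left(V{\left(3 \right)} - 69\right) p = \left(\left(11 + 3\right) - 69\right) 120 = \left(14 - 69\right) 120 = \left(-55\right) 120 = -6600$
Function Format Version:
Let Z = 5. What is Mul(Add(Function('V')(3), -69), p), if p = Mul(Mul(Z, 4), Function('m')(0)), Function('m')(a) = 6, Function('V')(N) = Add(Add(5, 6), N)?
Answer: -6600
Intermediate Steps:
Function('V')(N) = Add(11, N)
p = 120 (p = Mul(Mul(5, 4), 6) = Mul(20, 6) = 120)
Mul(Add(Function('V')(3), -69), p) = Mul(Add(Add(11, 3), -69), 120) = Mul(Add(14, -69), 120) = Mul(-55, 120) = -6600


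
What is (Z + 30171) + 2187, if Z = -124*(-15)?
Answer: 34218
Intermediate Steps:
Z = 1860
(Z + 30171) + 2187 = (1860 + 30171) + 2187 = 32031 + 2187 = 34218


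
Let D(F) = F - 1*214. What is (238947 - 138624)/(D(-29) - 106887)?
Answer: -33441/35710 ≈ -0.93646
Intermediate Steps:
D(F) = -214 + F (D(F) = F - 214 = -214 + F)
(238947 - 138624)/(D(-29) - 106887) = (238947 - 138624)/((-214 - 29) - 106887) = 100323/(-243 - 106887) = 100323/(-107130) = 100323*(-1/107130) = -33441/35710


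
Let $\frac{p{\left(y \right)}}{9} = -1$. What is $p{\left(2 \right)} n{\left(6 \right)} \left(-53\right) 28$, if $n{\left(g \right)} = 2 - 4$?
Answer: $-26712$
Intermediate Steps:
$n{\left(g \right)} = -2$
$p{\left(y \right)} = -9$ ($p{\left(y \right)} = 9 \left(-1\right) = -9$)
$p{\left(2 \right)} n{\left(6 \right)} \left(-53\right) 28 = \left(-9\right) \left(-2\right) \left(-53\right) 28 = 18 \left(-53\right) 28 = \left(-954\right) 28 = -26712$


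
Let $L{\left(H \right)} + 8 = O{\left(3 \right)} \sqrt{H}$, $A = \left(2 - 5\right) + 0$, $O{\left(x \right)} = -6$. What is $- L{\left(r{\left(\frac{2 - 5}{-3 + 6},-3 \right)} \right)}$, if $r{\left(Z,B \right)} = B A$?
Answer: $26$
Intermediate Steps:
$A = -3$ ($A = -3 + 0 = -3$)
$r{\left(Z,B \right)} = - 3 B$ ($r{\left(Z,B \right)} = B \left(-3\right) = - 3 B$)
$L{\left(H \right)} = -8 - 6 \sqrt{H}$
$- L{\left(r{\left(\frac{2 - 5}{-3 + 6},-3 \right)} \right)} = - (-8 - 6 \sqrt{\left(-3\right) \left(-3\right)}) = - (-8 - 6 \sqrt{9}) = - (-8 - 18) = \left(-1\right) \left(-26\right) = 26$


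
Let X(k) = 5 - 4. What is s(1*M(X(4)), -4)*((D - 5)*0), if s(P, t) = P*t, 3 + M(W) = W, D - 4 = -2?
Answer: 0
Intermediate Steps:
X(k) = 1
D = 2 (D = 4 - 2 = 2)
M(W) = -3 + W
s(1*M(X(4)), -4)*((D - 5)*0) = ((1*(-3 + 1))*(-4))*((2 - 5)*0) = ((1*(-2))*(-4))*(-3*0) = -2*(-4)*0 = 8*0 = 0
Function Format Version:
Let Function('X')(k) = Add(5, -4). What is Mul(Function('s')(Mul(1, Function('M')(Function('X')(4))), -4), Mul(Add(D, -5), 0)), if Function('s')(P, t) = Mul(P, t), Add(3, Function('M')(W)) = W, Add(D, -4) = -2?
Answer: 0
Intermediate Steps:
Function('X')(k) = 1
D = 2 (D = Add(4, -2) = 2)
Function('M')(W) = Add(-3, W)
Mul(Function('s')(Mul(1, Function('M')(Function('X')(4))), -4), Mul(Add(D, -5), 0)) = Mul(Mul(Mul(1, Add(-3, 1)), -4), Mul(Add(2, -5), 0)) = Mul(Mul(Mul(1, -2), -4), Mul(-3, 0)) = Mul(Mul(-2, -4), 0) = Mul(8, 0) = 0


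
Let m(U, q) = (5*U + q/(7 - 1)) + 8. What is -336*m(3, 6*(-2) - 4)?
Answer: -6832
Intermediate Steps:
m(U, q) = 8 + 5*U + q/6 (m(U, q) = (5*U + q/6) + 8 = 8 + 5*U + q/6)
-336*m(3, 6*(-2) - 4) = -336*(8 + 5*3 + (6*(-2) - 4)/6) = -336*(8 + 15 + (-12 - 4)/6) = -336*(8 + 15 + (⅙)*(-16)) = -336*(8 + 15 - 8/3) = -336*61/3 = -6832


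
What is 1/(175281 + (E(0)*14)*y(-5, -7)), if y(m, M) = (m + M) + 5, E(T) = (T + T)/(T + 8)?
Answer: 1/175281 ≈ 5.7051e-6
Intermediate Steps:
E(T) = 2*T/(8 + T) (E(T) = (2*T)/(8 + T) = 2*T/(8 + T))
y(m, M) = 5 + M + m (y(m, M) = (M + m) + 5 = 5 + M + m)
1/(175281 + (E(0)*14)*y(-5, -7)) = 1/(175281 + ((2*0/(8 + 0))*14)*(5 - 7 - 5)) = 1/(175281 + ((2*0/8)*14)*(-7)) = 1/(175281 + ((2*0*(1/8))*14)*(-7)) = 1/(175281 + (0*14)*(-7)) = 1/(175281 + 0*(-7)) = 1/(175281 + 0) = 1/175281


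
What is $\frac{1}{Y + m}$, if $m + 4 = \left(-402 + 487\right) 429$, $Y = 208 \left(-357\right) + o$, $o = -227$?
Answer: $- \frac{1}{38022} \approx -2.6301 \cdot 10^{-5}$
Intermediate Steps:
$Y = -74483$ ($Y = 208 \left(-357\right) - 227 = -74256 - 227 = -74483$)
$m = 36461$ ($m = -4 + \left(-402 + 487\right) 429 = -4 + 85 \cdot 429 = -4 + 36465 = 36461$)
$\frac{1}{Y + m} = \frac{1}{-74483 + 36461} = \frac{1}{-38022} = - \frac{1}{38022}$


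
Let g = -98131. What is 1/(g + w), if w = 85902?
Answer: -1/12229 ≈ -8.1773e-5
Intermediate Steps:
1/(g + w) = 1/(-98131 + 85902) = 1/(-12229) = -1/12229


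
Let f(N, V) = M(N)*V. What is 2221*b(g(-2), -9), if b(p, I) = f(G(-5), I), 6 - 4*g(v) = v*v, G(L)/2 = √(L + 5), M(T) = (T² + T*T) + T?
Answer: 0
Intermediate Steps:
M(T) = T + 2*T² (M(T) = (T² + T²) + T = 2*T² + T = T + 2*T²)
G(L) = 2*√(5 + L) (G(L) = 2*√(L + 5) = 2*√(5 + L))
f(N, V) = N*V*(1 + 2*N) (f(N, V) = (N*(1 + 2*N))*V = N*V*(1 + 2*N))
g(v) = 3/2 - v²/4 (g(v) = 3/2 - v*v/4 = 3/2 - v²/4)
b(p, I) = 0 (b(p, I) = (2*√(5 - 5))*I*(1 + 2*(2*√(5 - 5))) = (2*√0)*I*(1 + 2*(2*√0)) = (2*0)*I*(1 + 2*(2*0)) = 0*I*(1 + 2*0) = 0*I*(1 + 0) = 0*I*1 = 0)
2221*b(g(-2), -9) = 2221*0 = 0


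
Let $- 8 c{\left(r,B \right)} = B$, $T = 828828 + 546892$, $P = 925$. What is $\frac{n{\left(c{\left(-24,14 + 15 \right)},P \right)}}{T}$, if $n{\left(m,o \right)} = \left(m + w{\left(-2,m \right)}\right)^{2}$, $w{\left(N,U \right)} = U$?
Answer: $\frac{841}{22011520} \approx 3.8207 \cdot 10^{-5}$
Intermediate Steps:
$T = 1375720$
$c{\left(r,B \right)} = - \frac{B}{8}$
$n{\left(m,o \right)} = 4 m^{2}$ ($n{\left(m,o \right)} = \left(m + m\right)^{2} = \left(2 m\right)^{2} = 4 m^{2}$)
$\frac{n{\left(c{\left(-24,14 + 15 \right)},P \right)}}{T} = \frac{4 \left(- \frac{14 + 15}{8}\right)^{2}}{1375720} = 4 \left(\left(- \frac{1}{8}\right) 29\right)^{2} \cdot \frac{1}{1375720} = 4 \left(- \frac{29}{8}\right)^{2} \cdot \frac{1}{1375720} = 4 \cdot \frac{841}{64} \cdot \frac{1}{1375720} = \frac{841}{16} \cdot \frac{1}{1375720} = \frac{841}{22011520}$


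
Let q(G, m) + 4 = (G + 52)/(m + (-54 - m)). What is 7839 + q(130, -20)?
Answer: 211454/27 ≈ 7831.6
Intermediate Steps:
q(G, m) = -134/27 - G/54 (q(G, m) = -4 + (G + 52)/(m + (-54 - m)) = -4 + (52 + G)/(-54) = -4 + (52 + G)*(-1/54) = -4 + (-26/27 - G/54) = -134/27 - G/54)
7839 + q(130, -20) = 7839 + (-134/27 - 1/54*130) = 7839 + (-134/27 - 65/27) = 7839 - 199/27 = 211454/27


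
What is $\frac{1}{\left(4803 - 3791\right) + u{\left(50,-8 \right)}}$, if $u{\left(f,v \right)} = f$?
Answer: $\frac{1}{1062} \approx 0.00094162$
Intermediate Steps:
$\frac{1}{\left(4803 - 3791\right) + u{\left(50,-8 \right)}} = \frac{1}{\left(4803 - 3791\right) + 50} = \frac{1}{1012 + 50} = \frac{1}{1062}$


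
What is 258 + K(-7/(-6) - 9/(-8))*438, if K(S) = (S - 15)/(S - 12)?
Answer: 193704/233 ≈ 831.35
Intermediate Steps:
K(S) = (-15 + S)/(-12 + S)
258 + K(-7/(-6) - 9/(-8))*438 = 258 + ((-15 + (-7/(-6) - 9/(-8)))/(-12 + (-7/(-6) - 9/(-8))))*438 = 258 + ((-15 + (-7*(-⅙) - 9*(-⅛)))/(-12 + (-7*(-⅙) - 9*(-⅛))))*438 = 258 + ((-15 + (7/6 + 9/8))/(-12 + (7/6 + 9/8)))*438 = 258 + ((-15 + 55/24)/(-12 + 55/24))*438 = 258 + (-305/24/(-233/24))*438 = 258 - 24/233*(-305/24)*438 = 258 + (305/233)*438 = 258 + 133590/233 = 193704/233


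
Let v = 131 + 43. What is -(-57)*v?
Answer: 9918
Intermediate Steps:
v = 174
-(-57)*v = -(-57)*174 = -1*(-9918) = 9918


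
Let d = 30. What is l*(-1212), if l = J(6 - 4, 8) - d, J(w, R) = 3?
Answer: 32724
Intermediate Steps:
l = -27 (l = 3 - 1*30 = 3 - 30 = -27)
l*(-1212) = -27*(-1212) = 32724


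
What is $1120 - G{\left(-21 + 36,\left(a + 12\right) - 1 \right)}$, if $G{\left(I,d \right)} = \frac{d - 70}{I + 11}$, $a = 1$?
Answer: $\frac{14589}{13} \approx 1122.2$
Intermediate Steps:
$G{\left(I,d \right)} = \frac{-70 + d}{11 + I}$
$1120 - G{\left(-21 + 36,\left(a + 12\right) - 1 \right)} = 1120 - \frac{-70 + \left(\left(1 + 12\right) - 1\right)}{11 + \left(-21 + 36\right)} = 1120 - \frac{-70 + \left(13 - 1\right)}{11 + 15} = 1120 - \frac{-70 + 12}{26} = 1120 - \frac{1}{26} \left(-58\right) = 1120 - - \frac{29}{13} = 1120 + \frac{29}{13} = \frac{14589}{13}$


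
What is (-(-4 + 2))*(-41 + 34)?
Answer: -14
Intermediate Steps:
(-(-4 + 2))*(-41 + 34) = -1*(-2)*(-7) = 2*(-7) = -14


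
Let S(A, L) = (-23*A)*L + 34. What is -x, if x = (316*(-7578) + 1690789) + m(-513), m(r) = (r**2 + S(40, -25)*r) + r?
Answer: 12257645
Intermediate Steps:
S(A, L) = 34 - 23*A*L (S(A, L) = -23*A*L + 34 = 34 - 23*A*L)
m(r) = r**2 + 23035*r (m(r) = (r**2 + (34 - 23*40*(-25))*r) + r = (r**2 + (34 + 23000)*r) + r = (r**2 + 23034*r) + r = r**2 + 23035*r)
x = -12257645 (x = (316*(-7578) + 1690789) - 513*(23035 - 513) = (-2394648 + 1690789) - 513*22522 = -703859 - 11553786 = -12257645)
-x = -1*(-12257645) = 12257645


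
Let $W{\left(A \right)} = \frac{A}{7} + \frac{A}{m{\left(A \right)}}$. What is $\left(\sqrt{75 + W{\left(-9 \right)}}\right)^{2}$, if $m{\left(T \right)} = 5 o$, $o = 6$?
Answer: $\frac{5139}{70} \approx 73.414$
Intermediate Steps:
$m{\left(T \right)} = 30$ ($m{\left(T \right)} = 5 \cdot 6 = 30$)
$W{\left(A \right)} = \frac{37 A}{210}$ ($W{\left(A \right)} = \frac{A}{7} + \frac{A}{30} = \frac{37 A}{210}$)
$\left(\sqrt{75 + W{\left(-9 \right)}}\right)^{2} = \left(\sqrt{75 + \frac{37}{210} \left(-9\right)}\right)^{2} = \left(\sqrt{75 - \frac{111}{70}}\right)^{2} = \left(\sqrt{\frac{5139}{70}}\right)^{2} = \left(\frac{3 \sqrt{39970}}{70}\right)^{2} = \frac{5139}{70}$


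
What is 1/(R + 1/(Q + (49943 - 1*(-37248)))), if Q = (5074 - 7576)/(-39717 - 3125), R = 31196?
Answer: 1867719662/58265382597173 ≈ 3.2055e-5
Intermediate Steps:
Q = 1251/21421 (Q = -2502/(-42842) = -2502*(-1/42842) = 1251/21421 ≈ 0.058401)
1/(R + 1/(Q + (49943 - 1*(-37248)))) = 1/(31196 + 1/(1251/21421 + (49943 - 1*(-37248)))) = 1/(31196 + 1/(1251/21421 + (49943 + 37248))) = 1/(31196 + 1/(1251/21421 + 87191)) = 1/(31196 + 1/(1867719662/21421)) = 1/(31196 + 21421/1867719662) = 1/(58265382597173/1867719662) = 1867719662/58265382597173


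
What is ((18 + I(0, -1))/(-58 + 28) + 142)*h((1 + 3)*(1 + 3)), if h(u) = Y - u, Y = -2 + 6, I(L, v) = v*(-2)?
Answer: -1696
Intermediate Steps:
I(L, v) = -2*v
Y = 4
h(u) = 4 - u
((18 + I(0, -1))/(-58 + 28) + 142)*h((1 + 3)*(1 + 3)) = ((18 - 2*(-1))/(-58 + 28) + 142)*(4 - (1 + 3)*(1 + 3)) = ((18 + 2)/(-30) + 142)*(4 - 4*4) = (20*(-1/30) + 142)*(4 - 1*16) = (-⅔ + 142)*(4 - 16) = (424/3)*(-12) = -1696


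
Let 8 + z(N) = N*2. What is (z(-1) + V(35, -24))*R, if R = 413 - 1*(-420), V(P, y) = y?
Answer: -28322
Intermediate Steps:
z(N) = -8 + 2*N (z(N) = -8 + N*2 = -8 + 2*N)
R = 833 (R = 413 + 420 = 833)
(z(-1) + V(35, -24))*R = ((-8 + 2*(-1)) - 24)*833 = ((-8 - 2) - 24)*833 = (-10 - 24)*833 = -34*833 = -28322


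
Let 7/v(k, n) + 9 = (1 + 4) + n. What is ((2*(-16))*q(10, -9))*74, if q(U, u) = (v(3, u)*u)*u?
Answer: 1342656/13 ≈ 1.0328e+5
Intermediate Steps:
v(k, n) = 7/(-4 + n) (v(k, n) = 7/(-9 + ((1 + 4) + n)) = 7/(-9 + (5 + n)) = 7/(-4 + n))
q(U, u) = 7*u²/(-4 + u) (q(U, u) = ((7/(-4 + u))*u)*u = (7*u/(-4 + u))*u = 7*u²/(-4 + u))
((2*(-16))*q(10, -9))*74 = ((2*(-16))*(7*(-9)²/(-4 - 9)))*74 = -224*81/(-13)*74 = -224*81*(-1)/13*74 = -32*(-567/13)*74 = (18144/13)*74 = 1342656/13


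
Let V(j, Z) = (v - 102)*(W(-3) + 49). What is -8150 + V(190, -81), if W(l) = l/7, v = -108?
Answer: -18350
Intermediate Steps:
W(l) = l/7 (W(l) = l*(⅐) = l/7)
V(j, Z) = -10200 (V(j, Z) = (-108 - 102)*((⅐)*(-3) + 49) = -210*(-3/7 + 49) = -210*340/7 = -10200)
-8150 + V(190, -81) = -8150 - 10200 = -18350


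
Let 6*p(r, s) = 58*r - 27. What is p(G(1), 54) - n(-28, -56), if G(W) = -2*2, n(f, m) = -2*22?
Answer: ⅚ ≈ 0.83333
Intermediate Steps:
n(f, m) = -44
G(W) = -4
p(r, s) = -9/2 + 29*r/3 (p(r, s) = (58*r - 27)/6 = (-27 + 58*r)/6 = -9/2 + 29*r/3)
p(G(1), 54) - n(-28, -56) = (-9/2 + (29/3)*(-4)) - 1*(-44) = (-9/2 - 116/3) + 44 = -259/6 + 44 = ⅚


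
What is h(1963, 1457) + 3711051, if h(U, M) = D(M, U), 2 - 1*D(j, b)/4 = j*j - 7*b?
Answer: -4725373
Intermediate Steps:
D(j, b) = 8 - 4*j² + 28*b (D(j, b) = 8 - 4*(j*j - 7*b) = 8 - 4*(j² - 7*b) = 8 + (-4*j² + 28*b) = 8 - 4*j² + 28*b)
h(U, M) = 8 - 4*M² + 28*U
h(1963, 1457) + 3711051 = (8 - 4*1457² + 28*1963) + 3711051 = (8 - 4*2122849 + 54964) + 3711051 = (8 - 8491396 + 54964) + 3711051 = -8436424 + 3711051 = -4725373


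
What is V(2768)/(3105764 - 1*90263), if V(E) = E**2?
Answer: 7661824/3015501 ≈ 2.5408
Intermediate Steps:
V(2768)/(3105764 - 1*90263) = 2768**2/(3105764 - 1*90263) = 7661824/(3105764 - 90263) = 7661824/3015501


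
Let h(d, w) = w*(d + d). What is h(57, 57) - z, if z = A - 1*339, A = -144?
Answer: 6981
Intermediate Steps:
h(d, w) = 2*d*w (h(d, w) = w*(2*d) = 2*d*w)
z = -483 (z = -144 - 1*339 = -144 - 339 = -483)
h(57, 57) - z = 2*57*57 - 1*(-483) = 6498 + 483 = 6981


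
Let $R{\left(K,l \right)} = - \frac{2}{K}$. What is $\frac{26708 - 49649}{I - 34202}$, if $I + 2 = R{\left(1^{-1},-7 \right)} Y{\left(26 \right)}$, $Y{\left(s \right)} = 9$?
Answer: $\frac{22941}{34222} \approx 0.67036$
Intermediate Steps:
$I = -20$ ($I = -2 + - \frac{2}{1^{-1}} \cdot 9 = -2 + - \frac{2}{1} \cdot 9 = -2 + \left(-2\right) 1 \cdot 9 = -2 - 18 = -20$)
$\frac{26708 - 49649}{I - 34202} = \frac{26708 - 49649}{-20 - 34202} = - \frac{22941}{-34222} = \left(-22941\right) \left(- \frac{1}{34222}\right) = \frac{22941}{34222}$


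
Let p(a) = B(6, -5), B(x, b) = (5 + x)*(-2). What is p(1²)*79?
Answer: -1738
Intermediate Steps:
B(x, b) = -10 - 2*x
p(a) = -22 (p(a) = -10 - 2*6 = -10 - 12 = -22)
p(1²)*79 = -22*79 = -1738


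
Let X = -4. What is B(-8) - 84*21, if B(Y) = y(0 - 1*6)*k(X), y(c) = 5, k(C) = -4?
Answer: -1784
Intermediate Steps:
B(Y) = -20 (B(Y) = 5*(-4) = -20)
B(-8) - 84*21 = -20 - 84*21 = -20 - 1764 = -1784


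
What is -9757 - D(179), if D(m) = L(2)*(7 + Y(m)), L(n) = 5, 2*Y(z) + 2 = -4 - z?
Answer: -18659/2 ≈ -9329.5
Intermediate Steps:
Y(z) = -3 - z/2 (Y(z) = -1 + (-4 - z)/2 = -1 + (-2 - z/2) = -3 - z/2)
D(m) = 20 - 5*m/2 (D(m) = 5*(7 + (-3 - m/2)) = 5*(4 - m/2) = 20 - 5*m/2)
-9757 - D(179) = -9757 - (20 - 5/2*179) = -9757 - (20 - 895/2) = -9757 - 1*(-855/2) = -9757 + 855/2 = -18659/2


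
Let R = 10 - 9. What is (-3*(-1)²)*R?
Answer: -3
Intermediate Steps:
R = 1
(-3*(-1)²)*R = -3*(-1)²*1 = -3*1*1 = -3*1 = -3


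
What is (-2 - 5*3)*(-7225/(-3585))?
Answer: -24565/717 ≈ -34.261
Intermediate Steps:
(-2 - 5*3)*(-7225/(-3585)) = (-2 - 15)*(-7225*(-1/3585)) = -17*1445/717 = -24565/717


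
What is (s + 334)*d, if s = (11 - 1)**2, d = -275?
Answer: -119350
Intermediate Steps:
s = 100 (s = 10**2 = 100)
(s + 334)*d = (100 + 334)*(-275) = 434*(-275) = -119350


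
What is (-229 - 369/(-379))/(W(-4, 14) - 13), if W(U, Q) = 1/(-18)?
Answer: 1555596/89065 ≈ 17.466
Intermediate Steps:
W(U, Q) = -1/18
(-229 - 369/(-379))/(W(-4, 14) - 13) = (-229 - 369/(-379))/(-1/18 - 13) = (-229 - 369*(-1/379))/(-235/18) = (-229 + 369/379)*(-18/235) = -86422/379*(-18/235) = 1555596/89065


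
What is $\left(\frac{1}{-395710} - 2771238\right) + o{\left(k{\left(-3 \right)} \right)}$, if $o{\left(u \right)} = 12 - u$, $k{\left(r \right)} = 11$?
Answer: $- \frac{1096606193271}{395710} \approx -2.7712 \cdot 10^{6}$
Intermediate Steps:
$\left(\frac{1}{-395710} - 2771238\right) + o{\left(k{\left(-3 \right)} \right)} = \left(\frac{1}{-395710} - 2771238\right) + \left(12 - 11\right) = \left(- \frac{1}{395710} - 2771238\right) + \left(12 - 11\right) = - \frac{1096606588981}{395710} + 1 = - \frac{1096606193271}{395710}$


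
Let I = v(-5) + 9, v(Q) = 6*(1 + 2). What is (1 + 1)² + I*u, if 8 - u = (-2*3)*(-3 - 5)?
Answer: -1076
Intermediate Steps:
v(Q) = 18 (v(Q) = 6*3 = 18)
I = 27 (I = 18 + 9 = 27)
u = -40 (u = 8 - (-2*3)*(-3 - 5) = 8 - (-6)*(-8) = 8 - 1*48 = 8 - 48 = -40)
(1 + 1)² + I*u = (1 + 1)² + 27*(-40) = 2² - 1080 = 4 - 1080 = -1076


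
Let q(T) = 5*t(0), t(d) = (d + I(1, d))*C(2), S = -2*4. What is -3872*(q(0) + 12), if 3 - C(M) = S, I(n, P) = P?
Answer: -46464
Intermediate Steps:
S = -8
C(M) = 11 (C(M) = 3 - 1*(-8) = 3 + 8 = 11)
t(d) = 22*d (t(d) = (d + d)*11 = (2*d)*11 = 22*d)
q(T) = 0 (q(T) = 5*(22*0) = 5*0 = 0)
-3872*(q(0) + 12) = -3872*(0 + 12) = -3872*12 = -46464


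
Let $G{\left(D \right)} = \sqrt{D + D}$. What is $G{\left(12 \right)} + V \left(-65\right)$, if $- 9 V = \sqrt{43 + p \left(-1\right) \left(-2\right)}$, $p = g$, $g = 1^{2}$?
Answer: $2 \sqrt{6} + \frac{65 \sqrt{5}}{3} \approx 53.347$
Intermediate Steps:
$g = 1$
$p = 1$
$G{\left(D \right)} = \sqrt{2} \sqrt{D}$ ($G{\left(D \right)} = \sqrt{2 D} = \sqrt{2} \sqrt{D}$)
$V = - \frac{\sqrt{5}}{3}$ ($V = - \frac{\sqrt{43 + 1 \left(-1\right) \left(-2\right)}}{9} = - \frac{\sqrt{43 - -2}}{9} = - \frac{\sqrt{43 + 2}}{9} = - \frac{\sqrt{45}}{9} = - \frac{3 \sqrt{5}}{9} = - \frac{\sqrt{5}}{3} \approx -0.74536$)
$G{\left(12 \right)} + V \left(-65\right) = \sqrt{2} \sqrt{12} + - \frac{\sqrt{5}}{3} \left(-65\right) = \sqrt{2} \cdot 2 \sqrt{3} + \frac{65 \sqrt{5}}{3} = 2 \sqrt{6} + \frac{65 \sqrt{5}}{3}$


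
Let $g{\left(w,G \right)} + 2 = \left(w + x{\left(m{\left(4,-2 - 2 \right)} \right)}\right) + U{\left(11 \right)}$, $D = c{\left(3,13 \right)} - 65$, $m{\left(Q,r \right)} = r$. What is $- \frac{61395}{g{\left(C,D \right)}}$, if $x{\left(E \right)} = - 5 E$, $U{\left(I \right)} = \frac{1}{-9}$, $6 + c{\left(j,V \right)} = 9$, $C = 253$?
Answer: $- \frac{552555}{2438} \approx -226.64$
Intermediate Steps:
$c{\left(j,V \right)} = 3$ ($c{\left(j,V \right)} = -6 + 9 = 3$)
$U{\left(I \right)} = - \frac{1}{9}$
$D = -62$ ($D = 3 - 65 = -62$)
$g{\left(w,G \right)} = \frac{161}{9} + w$ ($g{\left(w,G \right)} = -2 - \left(\frac{1}{9} - w + 5 \left(-2 - 2\right)\right) = -2 + \left(\left(w - -20\right) - \frac{1}{9}\right) = -2 + \left(\left(w + 20\right) - \frac{1}{9}\right) = -2 + \left(\left(20 + w\right) - \frac{1}{9}\right) = -2 + \left(\frac{179}{9} + w\right) = \frac{161}{9} + w$)
$- \frac{61395}{g{\left(C,D \right)}} = - \frac{61395}{\frac{161}{9} + 253} = - \frac{61395}{\frac{2438}{9}} = \left(-61395\right) \frac{9}{2438} = - \frac{552555}{2438}$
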